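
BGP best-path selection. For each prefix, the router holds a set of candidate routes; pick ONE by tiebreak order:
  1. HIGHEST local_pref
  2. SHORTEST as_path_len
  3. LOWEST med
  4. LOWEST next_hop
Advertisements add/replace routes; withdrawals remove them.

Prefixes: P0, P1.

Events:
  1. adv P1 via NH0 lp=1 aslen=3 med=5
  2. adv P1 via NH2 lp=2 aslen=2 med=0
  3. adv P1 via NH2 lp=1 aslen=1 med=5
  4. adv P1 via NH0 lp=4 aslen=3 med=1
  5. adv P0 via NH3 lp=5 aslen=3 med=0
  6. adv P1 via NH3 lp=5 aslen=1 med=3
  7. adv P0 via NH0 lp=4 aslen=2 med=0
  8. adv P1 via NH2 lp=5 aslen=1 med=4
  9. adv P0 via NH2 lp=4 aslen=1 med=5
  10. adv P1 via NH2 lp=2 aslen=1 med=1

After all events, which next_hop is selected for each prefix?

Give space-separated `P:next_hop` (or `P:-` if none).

Op 1: best P0=- P1=NH0
Op 2: best P0=- P1=NH2
Op 3: best P0=- P1=NH2
Op 4: best P0=- P1=NH0
Op 5: best P0=NH3 P1=NH0
Op 6: best P0=NH3 P1=NH3
Op 7: best P0=NH3 P1=NH3
Op 8: best P0=NH3 P1=NH3
Op 9: best P0=NH3 P1=NH3
Op 10: best P0=NH3 P1=NH3

Answer: P0:NH3 P1:NH3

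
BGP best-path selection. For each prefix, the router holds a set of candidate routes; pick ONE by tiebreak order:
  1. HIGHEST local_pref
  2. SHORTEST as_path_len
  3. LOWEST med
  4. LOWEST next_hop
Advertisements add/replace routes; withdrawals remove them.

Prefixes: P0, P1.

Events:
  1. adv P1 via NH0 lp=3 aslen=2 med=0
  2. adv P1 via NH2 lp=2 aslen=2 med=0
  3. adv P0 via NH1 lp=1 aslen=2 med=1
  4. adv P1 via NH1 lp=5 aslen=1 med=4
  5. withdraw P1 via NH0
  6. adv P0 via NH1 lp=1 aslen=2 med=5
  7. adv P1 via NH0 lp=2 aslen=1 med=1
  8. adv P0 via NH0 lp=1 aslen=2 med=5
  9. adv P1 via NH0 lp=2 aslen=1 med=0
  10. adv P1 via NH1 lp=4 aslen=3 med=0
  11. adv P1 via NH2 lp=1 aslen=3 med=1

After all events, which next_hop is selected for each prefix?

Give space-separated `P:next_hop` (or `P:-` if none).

Op 1: best P0=- P1=NH0
Op 2: best P0=- P1=NH0
Op 3: best P0=NH1 P1=NH0
Op 4: best P0=NH1 P1=NH1
Op 5: best P0=NH1 P1=NH1
Op 6: best P0=NH1 P1=NH1
Op 7: best P0=NH1 P1=NH1
Op 8: best P0=NH0 P1=NH1
Op 9: best P0=NH0 P1=NH1
Op 10: best P0=NH0 P1=NH1
Op 11: best P0=NH0 P1=NH1

Answer: P0:NH0 P1:NH1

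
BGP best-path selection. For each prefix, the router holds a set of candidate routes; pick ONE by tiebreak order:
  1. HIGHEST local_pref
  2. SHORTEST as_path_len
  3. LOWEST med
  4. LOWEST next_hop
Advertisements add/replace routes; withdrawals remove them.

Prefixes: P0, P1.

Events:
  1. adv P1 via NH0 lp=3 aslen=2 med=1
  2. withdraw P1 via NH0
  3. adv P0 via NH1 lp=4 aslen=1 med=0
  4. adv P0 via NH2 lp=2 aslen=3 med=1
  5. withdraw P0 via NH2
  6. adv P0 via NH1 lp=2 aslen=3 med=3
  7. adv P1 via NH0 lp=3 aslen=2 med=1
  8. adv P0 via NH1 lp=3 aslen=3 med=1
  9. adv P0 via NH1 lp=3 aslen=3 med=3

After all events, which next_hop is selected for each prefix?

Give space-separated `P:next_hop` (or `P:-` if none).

Answer: P0:NH1 P1:NH0

Derivation:
Op 1: best P0=- P1=NH0
Op 2: best P0=- P1=-
Op 3: best P0=NH1 P1=-
Op 4: best P0=NH1 P1=-
Op 5: best P0=NH1 P1=-
Op 6: best P0=NH1 P1=-
Op 7: best P0=NH1 P1=NH0
Op 8: best P0=NH1 P1=NH0
Op 9: best P0=NH1 P1=NH0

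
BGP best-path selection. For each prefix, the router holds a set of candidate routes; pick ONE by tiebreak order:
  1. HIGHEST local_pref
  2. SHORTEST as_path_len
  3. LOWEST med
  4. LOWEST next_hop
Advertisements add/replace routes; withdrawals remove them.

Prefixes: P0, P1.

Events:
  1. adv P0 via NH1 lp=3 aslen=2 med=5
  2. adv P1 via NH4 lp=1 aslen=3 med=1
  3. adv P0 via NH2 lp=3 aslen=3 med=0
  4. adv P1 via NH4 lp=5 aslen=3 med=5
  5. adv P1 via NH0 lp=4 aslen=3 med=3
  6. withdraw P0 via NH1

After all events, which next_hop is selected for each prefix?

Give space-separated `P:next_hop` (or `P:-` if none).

Answer: P0:NH2 P1:NH4

Derivation:
Op 1: best P0=NH1 P1=-
Op 2: best P0=NH1 P1=NH4
Op 3: best P0=NH1 P1=NH4
Op 4: best P0=NH1 P1=NH4
Op 5: best P0=NH1 P1=NH4
Op 6: best P0=NH2 P1=NH4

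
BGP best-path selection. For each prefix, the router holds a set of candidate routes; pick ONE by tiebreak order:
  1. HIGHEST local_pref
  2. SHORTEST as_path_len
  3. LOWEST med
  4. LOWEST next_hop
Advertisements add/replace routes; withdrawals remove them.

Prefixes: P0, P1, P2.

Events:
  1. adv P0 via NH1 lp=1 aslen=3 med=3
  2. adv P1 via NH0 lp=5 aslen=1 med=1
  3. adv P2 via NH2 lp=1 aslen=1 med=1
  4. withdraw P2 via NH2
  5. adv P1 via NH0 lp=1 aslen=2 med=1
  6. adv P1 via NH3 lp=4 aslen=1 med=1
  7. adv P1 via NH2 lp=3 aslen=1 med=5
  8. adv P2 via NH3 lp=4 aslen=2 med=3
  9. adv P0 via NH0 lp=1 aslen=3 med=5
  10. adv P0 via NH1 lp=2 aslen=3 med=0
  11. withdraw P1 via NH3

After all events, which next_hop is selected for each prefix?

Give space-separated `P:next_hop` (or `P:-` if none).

Op 1: best P0=NH1 P1=- P2=-
Op 2: best P0=NH1 P1=NH0 P2=-
Op 3: best P0=NH1 P1=NH0 P2=NH2
Op 4: best P0=NH1 P1=NH0 P2=-
Op 5: best P0=NH1 P1=NH0 P2=-
Op 6: best P0=NH1 P1=NH3 P2=-
Op 7: best P0=NH1 P1=NH3 P2=-
Op 8: best P0=NH1 P1=NH3 P2=NH3
Op 9: best P0=NH1 P1=NH3 P2=NH3
Op 10: best P0=NH1 P1=NH3 P2=NH3
Op 11: best P0=NH1 P1=NH2 P2=NH3

Answer: P0:NH1 P1:NH2 P2:NH3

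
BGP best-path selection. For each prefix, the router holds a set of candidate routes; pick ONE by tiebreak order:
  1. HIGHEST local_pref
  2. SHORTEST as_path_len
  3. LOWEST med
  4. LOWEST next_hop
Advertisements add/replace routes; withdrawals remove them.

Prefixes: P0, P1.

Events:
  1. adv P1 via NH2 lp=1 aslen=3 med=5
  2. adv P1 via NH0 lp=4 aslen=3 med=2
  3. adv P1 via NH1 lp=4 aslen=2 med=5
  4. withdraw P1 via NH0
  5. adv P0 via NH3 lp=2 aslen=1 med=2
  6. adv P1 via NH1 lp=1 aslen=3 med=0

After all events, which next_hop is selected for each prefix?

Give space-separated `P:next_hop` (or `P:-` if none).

Answer: P0:NH3 P1:NH1

Derivation:
Op 1: best P0=- P1=NH2
Op 2: best P0=- P1=NH0
Op 3: best P0=- P1=NH1
Op 4: best P0=- P1=NH1
Op 5: best P0=NH3 P1=NH1
Op 6: best P0=NH3 P1=NH1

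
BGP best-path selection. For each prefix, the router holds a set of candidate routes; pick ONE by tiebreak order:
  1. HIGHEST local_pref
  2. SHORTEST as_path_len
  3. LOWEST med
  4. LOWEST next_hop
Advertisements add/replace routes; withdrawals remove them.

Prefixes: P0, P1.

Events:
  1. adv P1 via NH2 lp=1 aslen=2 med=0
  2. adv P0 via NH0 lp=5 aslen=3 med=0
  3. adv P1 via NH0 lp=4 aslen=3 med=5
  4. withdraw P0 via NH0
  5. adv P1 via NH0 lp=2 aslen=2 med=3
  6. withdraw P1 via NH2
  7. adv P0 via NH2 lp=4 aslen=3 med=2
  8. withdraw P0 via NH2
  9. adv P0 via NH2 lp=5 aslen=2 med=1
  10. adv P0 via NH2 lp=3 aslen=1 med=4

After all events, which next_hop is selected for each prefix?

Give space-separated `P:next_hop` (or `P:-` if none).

Op 1: best P0=- P1=NH2
Op 2: best P0=NH0 P1=NH2
Op 3: best P0=NH0 P1=NH0
Op 4: best P0=- P1=NH0
Op 5: best P0=- P1=NH0
Op 6: best P0=- P1=NH0
Op 7: best P0=NH2 P1=NH0
Op 8: best P0=- P1=NH0
Op 9: best P0=NH2 P1=NH0
Op 10: best P0=NH2 P1=NH0

Answer: P0:NH2 P1:NH0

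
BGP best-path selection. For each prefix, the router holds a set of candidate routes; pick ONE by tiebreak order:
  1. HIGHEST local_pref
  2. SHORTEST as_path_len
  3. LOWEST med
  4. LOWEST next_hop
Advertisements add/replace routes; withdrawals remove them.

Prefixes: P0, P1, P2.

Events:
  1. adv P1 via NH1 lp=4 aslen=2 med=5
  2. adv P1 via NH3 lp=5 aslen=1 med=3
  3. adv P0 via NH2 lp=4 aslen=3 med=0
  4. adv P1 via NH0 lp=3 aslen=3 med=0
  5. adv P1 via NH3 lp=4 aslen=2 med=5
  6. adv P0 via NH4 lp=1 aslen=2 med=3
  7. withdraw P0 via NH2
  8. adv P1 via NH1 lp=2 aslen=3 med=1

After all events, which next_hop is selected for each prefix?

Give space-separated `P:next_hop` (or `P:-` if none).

Op 1: best P0=- P1=NH1 P2=-
Op 2: best P0=- P1=NH3 P2=-
Op 3: best P0=NH2 P1=NH3 P2=-
Op 4: best P0=NH2 P1=NH3 P2=-
Op 5: best P0=NH2 P1=NH1 P2=-
Op 6: best P0=NH2 P1=NH1 P2=-
Op 7: best P0=NH4 P1=NH1 P2=-
Op 8: best P0=NH4 P1=NH3 P2=-

Answer: P0:NH4 P1:NH3 P2:-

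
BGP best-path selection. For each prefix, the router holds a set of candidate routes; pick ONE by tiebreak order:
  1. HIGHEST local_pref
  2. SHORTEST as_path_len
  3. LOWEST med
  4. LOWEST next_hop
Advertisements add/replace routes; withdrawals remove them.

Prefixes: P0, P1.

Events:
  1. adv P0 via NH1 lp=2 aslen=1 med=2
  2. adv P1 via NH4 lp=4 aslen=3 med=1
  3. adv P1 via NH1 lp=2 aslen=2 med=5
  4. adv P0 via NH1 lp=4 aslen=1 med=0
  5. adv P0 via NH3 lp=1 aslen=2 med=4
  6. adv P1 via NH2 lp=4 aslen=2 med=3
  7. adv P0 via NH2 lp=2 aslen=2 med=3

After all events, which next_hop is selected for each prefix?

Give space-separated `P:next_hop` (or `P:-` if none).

Op 1: best P0=NH1 P1=-
Op 2: best P0=NH1 P1=NH4
Op 3: best P0=NH1 P1=NH4
Op 4: best P0=NH1 P1=NH4
Op 5: best P0=NH1 P1=NH4
Op 6: best P0=NH1 P1=NH2
Op 7: best P0=NH1 P1=NH2

Answer: P0:NH1 P1:NH2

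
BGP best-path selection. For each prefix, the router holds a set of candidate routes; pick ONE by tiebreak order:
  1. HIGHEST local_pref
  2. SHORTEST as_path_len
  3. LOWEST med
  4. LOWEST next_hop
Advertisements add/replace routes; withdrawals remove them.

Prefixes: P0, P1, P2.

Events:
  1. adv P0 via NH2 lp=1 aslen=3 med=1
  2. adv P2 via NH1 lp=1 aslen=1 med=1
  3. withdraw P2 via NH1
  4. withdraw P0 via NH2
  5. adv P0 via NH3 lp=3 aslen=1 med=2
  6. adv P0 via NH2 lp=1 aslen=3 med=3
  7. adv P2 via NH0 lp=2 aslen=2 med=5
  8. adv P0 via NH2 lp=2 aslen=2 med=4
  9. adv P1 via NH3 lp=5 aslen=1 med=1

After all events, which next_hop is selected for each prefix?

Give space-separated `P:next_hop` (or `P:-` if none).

Op 1: best P0=NH2 P1=- P2=-
Op 2: best P0=NH2 P1=- P2=NH1
Op 3: best P0=NH2 P1=- P2=-
Op 4: best P0=- P1=- P2=-
Op 5: best P0=NH3 P1=- P2=-
Op 6: best P0=NH3 P1=- P2=-
Op 7: best P0=NH3 P1=- P2=NH0
Op 8: best P0=NH3 P1=- P2=NH0
Op 9: best P0=NH3 P1=NH3 P2=NH0

Answer: P0:NH3 P1:NH3 P2:NH0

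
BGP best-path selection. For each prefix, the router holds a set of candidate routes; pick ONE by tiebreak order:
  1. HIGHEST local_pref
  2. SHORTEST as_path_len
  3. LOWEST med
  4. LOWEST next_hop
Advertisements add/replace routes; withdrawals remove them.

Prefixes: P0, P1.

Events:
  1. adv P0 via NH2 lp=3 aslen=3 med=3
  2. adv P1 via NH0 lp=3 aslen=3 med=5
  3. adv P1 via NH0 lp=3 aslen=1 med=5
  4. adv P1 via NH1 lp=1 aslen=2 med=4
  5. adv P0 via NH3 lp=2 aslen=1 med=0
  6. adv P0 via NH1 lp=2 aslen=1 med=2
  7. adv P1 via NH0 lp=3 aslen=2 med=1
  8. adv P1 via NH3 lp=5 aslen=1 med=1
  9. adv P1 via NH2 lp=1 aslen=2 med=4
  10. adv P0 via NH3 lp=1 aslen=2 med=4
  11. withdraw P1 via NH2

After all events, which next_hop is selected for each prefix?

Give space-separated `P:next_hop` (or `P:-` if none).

Op 1: best P0=NH2 P1=-
Op 2: best P0=NH2 P1=NH0
Op 3: best P0=NH2 P1=NH0
Op 4: best P0=NH2 P1=NH0
Op 5: best P0=NH2 P1=NH0
Op 6: best P0=NH2 P1=NH0
Op 7: best P0=NH2 P1=NH0
Op 8: best P0=NH2 P1=NH3
Op 9: best P0=NH2 P1=NH3
Op 10: best P0=NH2 P1=NH3
Op 11: best P0=NH2 P1=NH3

Answer: P0:NH2 P1:NH3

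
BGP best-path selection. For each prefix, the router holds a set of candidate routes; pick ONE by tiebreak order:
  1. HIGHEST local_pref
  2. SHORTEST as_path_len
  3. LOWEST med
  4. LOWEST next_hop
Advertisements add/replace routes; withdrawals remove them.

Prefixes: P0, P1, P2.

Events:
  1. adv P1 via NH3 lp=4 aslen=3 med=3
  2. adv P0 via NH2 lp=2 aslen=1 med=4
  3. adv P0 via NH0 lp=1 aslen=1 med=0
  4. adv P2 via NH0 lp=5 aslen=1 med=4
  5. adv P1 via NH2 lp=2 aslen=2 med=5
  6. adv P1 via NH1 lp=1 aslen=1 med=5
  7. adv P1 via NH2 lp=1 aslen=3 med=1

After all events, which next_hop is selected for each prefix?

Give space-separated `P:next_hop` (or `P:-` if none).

Op 1: best P0=- P1=NH3 P2=-
Op 2: best P0=NH2 P1=NH3 P2=-
Op 3: best P0=NH2 P1=NH3 P2=-
Op 4: best P0=NH2 P1=NH3 P2=NH0
Op 5: best P0=NH2 P1=NH3 P2=NH0
Op 6: best P0=NH2 P1=NH3 P2=NH0
Op 7: best P0=NH2 P1=NH3 P2=NH0

Answer: P0:NH2 P1:NH3 P2:NH0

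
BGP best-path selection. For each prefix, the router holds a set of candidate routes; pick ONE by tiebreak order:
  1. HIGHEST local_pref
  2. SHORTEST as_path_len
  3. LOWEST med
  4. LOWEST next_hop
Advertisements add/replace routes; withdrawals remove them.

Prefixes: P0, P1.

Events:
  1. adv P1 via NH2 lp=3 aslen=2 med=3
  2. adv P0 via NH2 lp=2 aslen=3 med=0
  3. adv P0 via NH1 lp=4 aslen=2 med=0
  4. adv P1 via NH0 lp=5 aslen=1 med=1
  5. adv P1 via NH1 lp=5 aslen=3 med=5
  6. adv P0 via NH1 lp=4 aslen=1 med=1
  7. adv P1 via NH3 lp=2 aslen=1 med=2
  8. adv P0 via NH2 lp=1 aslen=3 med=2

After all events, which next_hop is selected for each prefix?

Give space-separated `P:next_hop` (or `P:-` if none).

Op 1: best P0=- P1=NH2
Op 2: best P0=NH2 P1=NH2
Op 3: best P0=NH1 P1=NH2
Op 4: best P0=NH1 P1=NH0
Op 5: best P0=NH1 P1=NH0
Op 6: best P0=NH1 P1=NH0
Op 7: best P0=NH1 P1=NH0
Op 8: best P0=NH1 P1=NH0

Answer: P0:NH1 P1:NH0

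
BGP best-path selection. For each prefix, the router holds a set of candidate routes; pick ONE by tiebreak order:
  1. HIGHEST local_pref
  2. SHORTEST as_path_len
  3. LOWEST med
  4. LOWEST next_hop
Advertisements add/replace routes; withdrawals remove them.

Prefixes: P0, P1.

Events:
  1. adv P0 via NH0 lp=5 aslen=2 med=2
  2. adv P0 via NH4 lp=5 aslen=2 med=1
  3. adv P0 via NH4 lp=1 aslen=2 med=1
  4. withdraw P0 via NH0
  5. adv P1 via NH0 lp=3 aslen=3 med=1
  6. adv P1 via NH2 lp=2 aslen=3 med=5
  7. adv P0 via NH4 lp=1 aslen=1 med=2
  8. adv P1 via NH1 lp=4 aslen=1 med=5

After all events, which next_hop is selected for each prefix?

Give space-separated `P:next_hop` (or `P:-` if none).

Answer: P0:NH4 P1:NH1

Derivation:
Op 1: best P0=NH0 P1=-
Op 2: best P0=NH4 P1=-
Op 3: best P0=NH0 P1=-
Op 4: best P0=NH4 P1=-
Op 5: best P0=NH4 P1=NH0
Op 6: best P0=NH4 P1=NH0
Op 7: best P0=NH4 P1=NH0
Op 8: best P0=NH4 P1=NH1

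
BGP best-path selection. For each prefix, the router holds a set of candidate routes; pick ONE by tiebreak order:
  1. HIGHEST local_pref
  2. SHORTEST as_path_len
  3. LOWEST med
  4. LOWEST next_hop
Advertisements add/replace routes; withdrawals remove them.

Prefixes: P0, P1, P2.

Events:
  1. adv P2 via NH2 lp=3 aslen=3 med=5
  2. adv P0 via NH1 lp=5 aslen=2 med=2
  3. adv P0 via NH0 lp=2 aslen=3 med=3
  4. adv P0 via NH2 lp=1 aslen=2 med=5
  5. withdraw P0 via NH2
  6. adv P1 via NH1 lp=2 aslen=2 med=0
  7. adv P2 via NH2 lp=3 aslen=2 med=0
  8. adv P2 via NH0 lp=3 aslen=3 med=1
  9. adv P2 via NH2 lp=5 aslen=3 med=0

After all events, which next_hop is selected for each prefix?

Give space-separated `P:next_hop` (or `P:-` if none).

Answer: P0:NH1 P1:NH1 P2:NH2

Derivation:
Op 1: best P0=- P1=- P2=NH2
Op 2: best P0=NH1 P1=- P2=NH2
Op 3: best P0=NH1 P1=- P2=NH2
Op 4: best P0=NH1 P1=- P2=NH2
Op 5: best P0=NH1 P1=- P2=NH2
Op 6: best P0=NH1 P1=NH1 P2=NH2
Op 7: best P0=NH1 P1=NH1 P2=NH2
Op 8: best P0=NH1 P1=NH1 P2=NH2
Op 9: best P0=NH1 P1=NH1 P2=NH2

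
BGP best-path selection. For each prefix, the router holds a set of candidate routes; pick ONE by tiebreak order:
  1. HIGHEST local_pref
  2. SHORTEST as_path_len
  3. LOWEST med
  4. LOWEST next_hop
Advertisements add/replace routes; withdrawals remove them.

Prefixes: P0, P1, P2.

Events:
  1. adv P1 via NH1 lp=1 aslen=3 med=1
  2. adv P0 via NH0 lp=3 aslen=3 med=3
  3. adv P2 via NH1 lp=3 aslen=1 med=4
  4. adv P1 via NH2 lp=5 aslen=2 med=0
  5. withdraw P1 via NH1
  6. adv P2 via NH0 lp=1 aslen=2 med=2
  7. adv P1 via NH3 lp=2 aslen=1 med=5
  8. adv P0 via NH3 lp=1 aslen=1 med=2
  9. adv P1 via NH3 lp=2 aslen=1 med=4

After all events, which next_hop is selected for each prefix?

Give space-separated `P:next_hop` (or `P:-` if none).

Op 1: best P0=- P1=NH1 P2=-
Op 2: best P0=NH0 P1=NH1 P2=-
Op 3: best P0=NH0 P1=NH1 P2=NH1
Op 4: best P0=NH0 P1=NH2 P2=NH1
Op 5: best P0=NH0 P1=NH2 P2=NH1
Op 6: best P0=NH0 P1=NH2 P2=NH1
Op 7: best P0=NH0 P1=NH2 P2=NH1
Op 8: best P0=NH0 P1=NH2 P2=NH1
Op 9: best P0=NH0 P1=NH2 P2=NH1

Answer: P0:NH0 P1:NH2 P2:NH1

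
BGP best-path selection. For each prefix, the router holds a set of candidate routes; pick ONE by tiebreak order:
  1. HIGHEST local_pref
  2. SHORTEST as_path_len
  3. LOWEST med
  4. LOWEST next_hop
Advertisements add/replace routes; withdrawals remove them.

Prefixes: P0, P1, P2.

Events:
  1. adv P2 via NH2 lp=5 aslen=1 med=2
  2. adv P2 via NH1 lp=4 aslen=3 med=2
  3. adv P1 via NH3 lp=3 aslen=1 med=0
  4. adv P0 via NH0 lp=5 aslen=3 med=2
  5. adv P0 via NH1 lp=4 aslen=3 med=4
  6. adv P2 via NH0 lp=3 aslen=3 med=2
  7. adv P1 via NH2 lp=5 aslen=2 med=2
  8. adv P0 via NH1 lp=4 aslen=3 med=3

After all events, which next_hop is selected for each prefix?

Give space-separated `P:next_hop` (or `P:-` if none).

Op 1: best P0=- P1=- P2=NH2
Op 2: best P0=- P1=- P2=NH2
Op 3: best P0=- P1=NH3 P2=NH2
Op 4: best P0=NH0 P1=NH3 P2=NH2
Op 5: best P0=NH0 P1=NH3 P2=NH2
Op 6: best P0=NH0 P1=NH3 P2=NH2
Op 7: best P0=NH0 P1=NH2 P2=NH2
Op 8: best P0=NH0 P1=NH2 P2=NH2

Answer: P0:NH0 P1:NH2 P2:NH2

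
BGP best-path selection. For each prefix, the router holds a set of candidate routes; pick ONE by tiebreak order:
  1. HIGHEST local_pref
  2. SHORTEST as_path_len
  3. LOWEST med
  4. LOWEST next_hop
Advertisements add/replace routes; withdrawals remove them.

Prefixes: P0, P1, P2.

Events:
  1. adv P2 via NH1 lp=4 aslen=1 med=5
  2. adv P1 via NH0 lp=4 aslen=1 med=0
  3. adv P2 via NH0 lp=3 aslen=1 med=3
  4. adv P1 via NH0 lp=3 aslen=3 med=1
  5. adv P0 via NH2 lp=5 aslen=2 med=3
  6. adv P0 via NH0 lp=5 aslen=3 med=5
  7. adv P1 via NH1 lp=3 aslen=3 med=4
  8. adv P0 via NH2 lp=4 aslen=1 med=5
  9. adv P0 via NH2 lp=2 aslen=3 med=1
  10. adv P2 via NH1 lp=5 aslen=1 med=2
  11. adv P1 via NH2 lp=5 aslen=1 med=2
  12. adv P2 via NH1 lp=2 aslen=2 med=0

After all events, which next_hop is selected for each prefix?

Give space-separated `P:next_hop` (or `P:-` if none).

Answer: P0:NH0 P1:NH2 P2:NH0

Derivation:
Op 1: best P0=- P1=- P2=NH1
Op 2: best P0=- P1=NH0 P2=NH1
Op 3: best P0=- P1=NH0 P2=NH1
Op 4: best P0=- P1=NH0 P2=NH1
Op 5: best P0=NH2 P1=NH0 P2=NH1
Op 6: best P0=NH2 P1=NH0 P2=NH1
Op 7: best P0=NH2 P1=NH0 P2=NH1
Op 8: best P0=NH0 P1=NH0 P2=NH1
Op 9: best P0=NH0 P1=NH0 P2=NH1
Op 10: best P0=NH0 P1=NH0 P2=NH1
Op 11: best P0=NH0 P1=NH2 P2=NH1
Op 12: best P0=NH0 P1=NH2 P2=NH0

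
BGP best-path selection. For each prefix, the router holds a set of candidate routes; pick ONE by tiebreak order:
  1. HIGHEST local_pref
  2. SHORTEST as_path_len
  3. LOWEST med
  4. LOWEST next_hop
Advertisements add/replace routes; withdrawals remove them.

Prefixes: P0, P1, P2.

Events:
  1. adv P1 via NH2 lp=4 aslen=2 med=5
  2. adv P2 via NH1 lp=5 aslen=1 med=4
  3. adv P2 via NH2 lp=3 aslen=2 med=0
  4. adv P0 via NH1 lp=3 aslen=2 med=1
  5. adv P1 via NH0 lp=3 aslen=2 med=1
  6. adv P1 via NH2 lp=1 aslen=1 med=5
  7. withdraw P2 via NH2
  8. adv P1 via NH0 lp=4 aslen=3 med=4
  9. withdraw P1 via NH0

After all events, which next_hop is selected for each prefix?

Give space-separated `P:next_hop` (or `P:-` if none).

Answer: P0:NH1 P1:NH2 P2:NH1

Derivation:
Op 1: best P0=- P1=NH2 P2=-
Op 2: best P0=- P1=NH2 P2=NH1
Op 3: best P0=- P1=NH2 P2=NH1
Op 4: best P0=NH1 P1=NH2 P2=NH1
Op 5: best P0=NH1 P1=NH2 P2=NH1
Op 6: best P0=NH1 P1=NH0 P2=NH1
Op 7: best P0=NH1 P1=NH0 P2=NH1
Op 8: best P0=NH1 P1=NH0 P2=NH1
Op 9: best P0=NH1 P1=NH2 P2=NH1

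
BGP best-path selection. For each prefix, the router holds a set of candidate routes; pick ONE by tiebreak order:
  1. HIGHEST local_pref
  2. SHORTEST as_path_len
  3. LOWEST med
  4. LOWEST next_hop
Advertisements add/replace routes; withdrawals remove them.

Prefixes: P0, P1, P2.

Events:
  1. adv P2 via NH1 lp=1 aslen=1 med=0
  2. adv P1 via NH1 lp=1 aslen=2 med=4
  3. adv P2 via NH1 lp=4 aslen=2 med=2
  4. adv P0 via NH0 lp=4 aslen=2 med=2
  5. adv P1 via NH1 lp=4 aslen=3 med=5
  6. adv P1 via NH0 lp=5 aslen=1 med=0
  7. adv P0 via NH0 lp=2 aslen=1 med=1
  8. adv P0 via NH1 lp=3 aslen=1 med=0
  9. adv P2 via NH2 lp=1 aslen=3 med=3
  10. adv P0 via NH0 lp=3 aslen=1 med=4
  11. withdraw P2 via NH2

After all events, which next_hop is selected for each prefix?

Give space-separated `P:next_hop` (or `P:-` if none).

Answer: P0:NH1 P1:NH0 P2:NH1

Derivation:
Op 1: best P0=- P1=- P2=NH1
Op 2: best P0=- P1=NH1 P2=NH1
Op 3: best P0=- P1=NH1 P2=NH1
Op 4: best P0=NH0 P1=NH1 P2=NH1
Op 5: best P0=NH0 P1=NH1 P2=NH1
Op 6: best P0=NH0 P1=NH0 P2=NH1
Op 7: best P0=NH0 P1=NH0 P2=NH1
Op 8: best P0=NH1 P1=NH0 P2=NH1
Op 9: best P0=NH1 P1=NH0 P2=NH1
Op 10: best P0=NH1 P1=NH0 P2=NH1
Op 11: best P0=NH1 P1=NH0 P2=NH1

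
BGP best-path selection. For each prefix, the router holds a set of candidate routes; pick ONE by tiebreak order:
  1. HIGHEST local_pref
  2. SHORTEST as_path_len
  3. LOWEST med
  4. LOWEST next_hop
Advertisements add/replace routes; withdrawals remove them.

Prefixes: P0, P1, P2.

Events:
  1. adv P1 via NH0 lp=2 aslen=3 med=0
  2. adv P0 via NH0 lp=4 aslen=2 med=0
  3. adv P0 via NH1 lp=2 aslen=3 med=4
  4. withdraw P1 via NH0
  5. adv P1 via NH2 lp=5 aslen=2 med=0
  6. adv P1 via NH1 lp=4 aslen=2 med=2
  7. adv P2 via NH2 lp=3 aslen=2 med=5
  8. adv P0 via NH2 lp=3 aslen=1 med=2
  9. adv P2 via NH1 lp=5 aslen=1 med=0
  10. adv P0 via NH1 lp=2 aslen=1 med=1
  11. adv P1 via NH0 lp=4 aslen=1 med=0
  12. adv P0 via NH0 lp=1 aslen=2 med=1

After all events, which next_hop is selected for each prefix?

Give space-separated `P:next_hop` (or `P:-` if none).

Answer: P0:NH2 P1:NH2 P2:NH1

Derivation:
Op 1: best P0=- P1=NH0 P2=-
Op 2: best P0=NH0 P1=NH0 P2=-
Op 3: best P0=NH0 P1=NH0 P2=-
Op 4: best P0=NH0 P1=- P2=-
Op 5: best P0=NH0 P1=NH2 P2=-
Op 6: best P0=NH0 P1=NH2 P2=-
Op 7: best P0=NH0 P1=NH2 P2=NH2
Op 8: best P0=NH0 P1=NH2 P2=NH2
Op 9: best P0=NH0 P1=NH2 P2=NH1
Op 10: best P0=NH0 P1=NH2 P2=NH1
Op 11: best P0=NH0 P1=NH2 P2=NH1
Op 12: best P0=NH2 P1=NH2 P2=NH1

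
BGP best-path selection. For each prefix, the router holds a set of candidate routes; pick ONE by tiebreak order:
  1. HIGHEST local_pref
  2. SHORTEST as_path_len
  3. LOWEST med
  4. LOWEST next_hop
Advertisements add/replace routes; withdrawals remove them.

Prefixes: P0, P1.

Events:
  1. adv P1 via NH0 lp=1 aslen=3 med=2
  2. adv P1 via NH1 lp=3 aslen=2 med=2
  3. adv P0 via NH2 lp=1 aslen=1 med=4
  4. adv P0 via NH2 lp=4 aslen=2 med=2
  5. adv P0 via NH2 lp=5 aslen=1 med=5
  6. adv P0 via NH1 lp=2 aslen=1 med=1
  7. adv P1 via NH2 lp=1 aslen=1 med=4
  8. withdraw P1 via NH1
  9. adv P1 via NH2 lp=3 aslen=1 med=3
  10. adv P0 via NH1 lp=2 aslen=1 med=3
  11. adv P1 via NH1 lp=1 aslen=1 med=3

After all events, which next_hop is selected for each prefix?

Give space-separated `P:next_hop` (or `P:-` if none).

Answer: P0:NH2 P1:NH2

Derivation:
Op 1: best P0=- P1=NH0
Op 2: best P0=- P1=NH1
Op 3: best P0=NH2 P1=NH1
Op 4: best P0=NH2 P1=NH1
Op 5: best P0=NH2 P1=NH1
Op 6: best P0=NH2 P1=NH1
Op 7: best P0=NH2 P1=NH1
Op 8: best P0=NH2 P1=NH2
Op 9: best P0=NH2 P1=NH2
Op 10: best P0=NH2 P1=NH2
Op 11: best P0=NH2 P1=NH2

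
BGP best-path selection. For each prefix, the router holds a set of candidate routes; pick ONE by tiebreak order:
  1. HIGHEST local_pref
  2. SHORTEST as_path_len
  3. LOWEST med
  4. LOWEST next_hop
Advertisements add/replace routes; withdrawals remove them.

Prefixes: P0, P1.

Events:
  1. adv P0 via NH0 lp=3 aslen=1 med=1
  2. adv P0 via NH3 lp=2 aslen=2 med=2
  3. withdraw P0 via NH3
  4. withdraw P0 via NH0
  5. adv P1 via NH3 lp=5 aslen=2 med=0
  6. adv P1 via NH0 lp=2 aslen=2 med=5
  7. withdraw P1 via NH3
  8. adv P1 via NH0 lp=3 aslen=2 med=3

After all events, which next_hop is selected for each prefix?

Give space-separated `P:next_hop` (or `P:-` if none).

Answer: P0:- P1:NH0

Derivation:
Op 1: best P0=NH0 P1=-
Op 2: best P0=NH0 P1=-
Op 3: best P0=NH0 P1=-
Op 4: best P0=- P1=-
Op 5: best P0=- P1=NH3
Op 6: best P0=- P1=NH3
Op 7: best P0=- P1=NH0
Op 8: best P0=- P1=NH0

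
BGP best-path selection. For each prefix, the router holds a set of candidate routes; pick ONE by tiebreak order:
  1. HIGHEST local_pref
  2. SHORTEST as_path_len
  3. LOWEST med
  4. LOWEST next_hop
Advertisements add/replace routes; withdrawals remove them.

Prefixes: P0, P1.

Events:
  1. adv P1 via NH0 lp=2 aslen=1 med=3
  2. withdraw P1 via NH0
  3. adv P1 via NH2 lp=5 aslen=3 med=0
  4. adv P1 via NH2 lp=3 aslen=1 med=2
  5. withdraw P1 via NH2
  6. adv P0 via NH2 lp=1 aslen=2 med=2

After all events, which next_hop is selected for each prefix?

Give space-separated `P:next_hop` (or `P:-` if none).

Answer: P0:NH2 P1:-

Derivation:
Op 1: best P0=- P1=NH0
Op 2: best P0=- P1=-
Op 3: best P0=- P1=NH2
Op 4: best P0=- P1=NH2
Op 5: best P0=- P1=-
Op 6: best P0=NH2 P1=-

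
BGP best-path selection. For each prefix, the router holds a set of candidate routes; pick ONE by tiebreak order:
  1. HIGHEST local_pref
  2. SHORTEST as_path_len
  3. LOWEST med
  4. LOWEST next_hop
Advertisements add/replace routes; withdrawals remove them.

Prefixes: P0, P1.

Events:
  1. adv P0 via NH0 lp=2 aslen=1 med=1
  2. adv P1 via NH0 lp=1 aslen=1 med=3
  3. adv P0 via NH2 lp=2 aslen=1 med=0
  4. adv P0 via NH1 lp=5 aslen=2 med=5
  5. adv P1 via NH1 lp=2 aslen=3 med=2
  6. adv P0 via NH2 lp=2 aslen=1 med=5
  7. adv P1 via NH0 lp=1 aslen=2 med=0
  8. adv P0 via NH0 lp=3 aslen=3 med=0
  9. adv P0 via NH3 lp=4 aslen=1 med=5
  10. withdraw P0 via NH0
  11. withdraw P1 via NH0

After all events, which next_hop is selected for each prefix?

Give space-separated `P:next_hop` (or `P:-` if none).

Answer: P0:NH1 P1:NH1

Derivation:
Op 1: best P0=NH0 P1=-
Op 2: best P0=NH0 P1=NH0
Op 3: best P0=NH2 P1=NH0
Op 4: best P0=NH1 P1=NH0
Op 5: best P0=NH1 P1=NH1
Op 6: best P0=NH1 P1=NH1
Op 7: best P0=NH1 P1=NH1
Op 8: best P0=NH1 P1=NH1
Op 9: best P0=NH1 P1=NH1
Op 10: best P0=NH1 P1=NH1
Op 11: best P0=NH1 P1=NH1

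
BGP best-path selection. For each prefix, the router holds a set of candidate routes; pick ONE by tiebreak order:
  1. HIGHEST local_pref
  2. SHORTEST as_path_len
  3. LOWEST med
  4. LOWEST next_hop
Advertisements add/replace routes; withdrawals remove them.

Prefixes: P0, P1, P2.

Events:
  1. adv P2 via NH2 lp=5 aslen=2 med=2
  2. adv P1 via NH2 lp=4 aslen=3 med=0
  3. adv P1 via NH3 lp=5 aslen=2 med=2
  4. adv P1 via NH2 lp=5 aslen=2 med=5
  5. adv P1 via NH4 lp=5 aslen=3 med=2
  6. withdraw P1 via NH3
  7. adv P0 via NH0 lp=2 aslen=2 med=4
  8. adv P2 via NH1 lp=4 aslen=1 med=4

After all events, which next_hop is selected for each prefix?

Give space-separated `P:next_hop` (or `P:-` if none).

Answer: P0:NH0 P1:NH2 P2:NH2

Derivation:
Op 1: best P0=- P1=- P2=NH2
Op 2: best P0=- P1=NH2 P2=NH2
Op 3: best P0=- P1=NH3 P2=NH2
Op 4: best P0=- P1=NH3 P2=NH2
Op 5: best P0=- P1=NH3 P2=NH2
Op 6: best P0=- P1=NH2 P2=NH2
Op 7: best P0=NH0 P1=NH2 P2=NH2
Op 8: best P0=NH0 P1=NH2 P2=NH2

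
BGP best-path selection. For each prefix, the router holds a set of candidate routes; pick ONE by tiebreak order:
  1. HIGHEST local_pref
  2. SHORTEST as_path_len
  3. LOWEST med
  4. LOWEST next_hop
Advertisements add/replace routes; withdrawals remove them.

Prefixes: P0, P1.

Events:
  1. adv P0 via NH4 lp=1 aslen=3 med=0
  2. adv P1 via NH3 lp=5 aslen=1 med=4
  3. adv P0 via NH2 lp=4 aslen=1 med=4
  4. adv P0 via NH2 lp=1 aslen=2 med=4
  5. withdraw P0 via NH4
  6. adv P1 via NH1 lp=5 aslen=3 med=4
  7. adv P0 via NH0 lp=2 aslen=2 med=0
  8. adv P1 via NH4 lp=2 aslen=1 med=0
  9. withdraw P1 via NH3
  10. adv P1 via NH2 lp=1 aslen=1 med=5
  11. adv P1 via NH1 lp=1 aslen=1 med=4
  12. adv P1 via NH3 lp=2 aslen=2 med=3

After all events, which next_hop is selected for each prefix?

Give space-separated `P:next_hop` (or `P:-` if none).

Answer: P0:NH0 P1:NH4

Derivation:
Op 1: best P0=NH4 P1=-
Op 2: best P0=NH4 P1=NH3
Op 3: best P0=NH2 P1=NH3
Op 4: best P0=NH2 P1=NH3
Op 5: best P0=NH2 P1=NH3
Op 6: best P0=NH2 P1=NH3
Op 7: best P0=NH0 P1=NH3
Op 8: best P0=NH0 P1=NH3
Op 9: best P0=NH0 P1=NH1
Op 10: best P0=NH0 P1=NH1
Op 11: best P0=NH0 P1=NH4
Op 12: best P0=NH0 P1=NH4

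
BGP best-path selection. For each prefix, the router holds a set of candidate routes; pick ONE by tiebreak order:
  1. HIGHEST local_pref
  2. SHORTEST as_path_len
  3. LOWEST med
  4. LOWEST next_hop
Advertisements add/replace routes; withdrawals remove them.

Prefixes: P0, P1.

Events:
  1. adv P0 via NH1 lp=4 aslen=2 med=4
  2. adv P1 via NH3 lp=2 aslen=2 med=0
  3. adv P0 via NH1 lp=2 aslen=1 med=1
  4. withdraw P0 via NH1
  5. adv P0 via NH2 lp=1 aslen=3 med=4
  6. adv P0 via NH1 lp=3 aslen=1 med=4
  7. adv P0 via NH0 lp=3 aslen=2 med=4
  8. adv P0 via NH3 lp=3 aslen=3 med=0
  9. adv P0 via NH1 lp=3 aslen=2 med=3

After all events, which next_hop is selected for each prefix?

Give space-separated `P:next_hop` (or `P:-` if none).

Op 1: best P0=NH1 P1=-
Op 2: best P0=NH1 P1=NH3
Op 3: best P0=NH1 P1=NH3
Op 4: best P0=- P1=NH3
Op 5: best P0=NH2 P1=NH3
Op 6: best P0=NH1 P1=NH3
Op 7: best P0=NH1 P1=NH3
Op 8: best P0=NH1 P1=NH3
Op 9: best P0=NH1 P1=NH3

Answer: P0:NH1 P1:NH3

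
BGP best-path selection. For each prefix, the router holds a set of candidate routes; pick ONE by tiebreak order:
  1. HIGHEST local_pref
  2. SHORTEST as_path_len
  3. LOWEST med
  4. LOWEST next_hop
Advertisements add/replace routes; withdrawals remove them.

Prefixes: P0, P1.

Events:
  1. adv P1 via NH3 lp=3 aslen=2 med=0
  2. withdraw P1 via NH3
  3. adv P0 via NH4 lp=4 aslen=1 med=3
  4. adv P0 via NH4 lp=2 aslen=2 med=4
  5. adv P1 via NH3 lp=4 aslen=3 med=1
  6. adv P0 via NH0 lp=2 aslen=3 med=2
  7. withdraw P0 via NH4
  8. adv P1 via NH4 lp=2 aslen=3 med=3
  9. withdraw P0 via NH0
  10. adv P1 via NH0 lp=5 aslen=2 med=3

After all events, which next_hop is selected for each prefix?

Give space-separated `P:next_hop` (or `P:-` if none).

Answer: P0:- P1:NH0

Derivation:
Op 1: best P0=- P1=NH3
Op 2: best P0=- P1=-
Op 3: best P0=NH4 P1=-
Op 4: best P0=NH4 P1=-
Op 5: best P0=NH4 P1=NH3
Op 6: best P0=NH4 P1=NH3
Op 7: best P0=NH0 P1=NH3
Op 8: best P0=NH0 P1=NH3
Op 9: best P0=- P1=NH3
Op 10: best P0=- P1=NH0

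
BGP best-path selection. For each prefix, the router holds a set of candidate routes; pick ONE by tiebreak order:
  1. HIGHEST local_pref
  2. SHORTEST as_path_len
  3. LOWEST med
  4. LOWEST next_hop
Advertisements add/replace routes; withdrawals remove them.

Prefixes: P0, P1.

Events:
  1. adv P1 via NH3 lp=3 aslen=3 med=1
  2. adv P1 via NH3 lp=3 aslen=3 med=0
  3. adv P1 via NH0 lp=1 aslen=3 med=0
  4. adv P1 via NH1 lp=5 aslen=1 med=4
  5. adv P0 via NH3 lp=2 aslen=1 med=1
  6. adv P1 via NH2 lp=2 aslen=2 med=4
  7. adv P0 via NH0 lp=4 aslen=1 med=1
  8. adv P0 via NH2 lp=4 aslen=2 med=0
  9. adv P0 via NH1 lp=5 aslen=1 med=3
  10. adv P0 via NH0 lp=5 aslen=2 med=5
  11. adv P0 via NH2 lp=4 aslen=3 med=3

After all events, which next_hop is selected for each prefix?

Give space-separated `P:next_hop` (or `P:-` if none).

Answer: P0:NH1 P1:NH1

Derivation:
Op 1: best P0=- P1=NH3
Op 2: best P0=- P1=NH3
Op 3: best P0=- P1=NH3
Op 4: best P0=- P1=NH1
Op 5: best P0=NH3 P1=NH1
Op 6: best P0=NH3 P1=NH1
Op 7: best P0=NH0 P1=NH1
Op 8: best P0=NH0 P1=NH1
Op 9: best P0=NH1 P1=NH1
Op 10: best P0=NH1 P1=NH1
Op 11: best P0=NH1 P1=NH1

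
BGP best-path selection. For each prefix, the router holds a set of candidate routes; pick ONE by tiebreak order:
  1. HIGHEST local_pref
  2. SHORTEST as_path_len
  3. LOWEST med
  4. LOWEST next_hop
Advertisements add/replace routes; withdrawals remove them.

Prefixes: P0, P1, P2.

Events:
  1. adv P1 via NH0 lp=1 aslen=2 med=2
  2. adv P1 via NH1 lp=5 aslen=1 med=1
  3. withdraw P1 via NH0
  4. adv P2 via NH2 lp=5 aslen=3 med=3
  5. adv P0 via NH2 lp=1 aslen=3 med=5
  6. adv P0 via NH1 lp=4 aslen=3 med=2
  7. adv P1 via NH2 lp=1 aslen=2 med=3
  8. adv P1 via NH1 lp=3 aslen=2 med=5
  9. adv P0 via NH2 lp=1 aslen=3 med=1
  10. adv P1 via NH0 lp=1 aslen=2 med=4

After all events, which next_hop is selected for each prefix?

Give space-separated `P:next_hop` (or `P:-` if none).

Answer: P0:NH1 P1:NH1 P2:NH2

Derivation:
Op 1: best P0=- P1=NH0 P2=-
Op 2: best P0=- P1=NH1 P2=-
Op 3: best P0=- P1=NH1 P2=-
Op 4: best P0=- P1=NH1 P2=NH2
Op 5: best P0=NH2 P1=NH1 P2=NH2
Op 6: best P0=NH1 P1=NH1 P2=NH2
Op 7: best P0=NH1 P1=NH1 P2=NH2
Op 8: best P0=NH1 P1=NH1 P2=NH2
Op 9: best P0=NH1 P1=NH1 P2=NH2
Op 10: best P0=NH1 P1=NH1 P2=NH2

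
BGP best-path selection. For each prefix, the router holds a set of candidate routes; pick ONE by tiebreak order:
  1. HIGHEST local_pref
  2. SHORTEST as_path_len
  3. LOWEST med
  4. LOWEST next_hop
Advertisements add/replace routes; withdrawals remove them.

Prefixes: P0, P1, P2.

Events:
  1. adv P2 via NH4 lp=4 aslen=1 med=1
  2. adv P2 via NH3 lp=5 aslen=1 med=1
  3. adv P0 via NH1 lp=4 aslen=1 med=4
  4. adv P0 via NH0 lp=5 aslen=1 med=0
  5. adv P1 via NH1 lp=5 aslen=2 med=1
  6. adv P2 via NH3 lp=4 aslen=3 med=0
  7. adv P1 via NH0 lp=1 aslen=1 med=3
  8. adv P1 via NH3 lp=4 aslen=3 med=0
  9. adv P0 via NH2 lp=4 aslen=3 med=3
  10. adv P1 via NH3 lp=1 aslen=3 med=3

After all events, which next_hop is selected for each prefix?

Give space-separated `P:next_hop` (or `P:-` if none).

Answer: P0:NH0 P1:NH1 P2:NH4

Derivation:
Op 1: best P0=- P1=- P2=NH4
Op 2: best P0=- P1=- P2=NH3
Op 3: best P0=NH1 P1=- P2=NH3
Op 4: best P0=NH0 P1=- P2=NH3
Op 5: best P0=NH0 P1=NH1 P2=NH3
Op 6: best P0=NH0 P1=NH1 P2=NH4
Op 7: best P0=NH0 P1=NH1 P2=NH4
Op 8: best P0=NH0 P1=NH1 P2=NH4
Op 9: best P0=NH0 P1=NH1 P2=NH4
Op 10: best P0=NH0 P1=NH1 P2=NH4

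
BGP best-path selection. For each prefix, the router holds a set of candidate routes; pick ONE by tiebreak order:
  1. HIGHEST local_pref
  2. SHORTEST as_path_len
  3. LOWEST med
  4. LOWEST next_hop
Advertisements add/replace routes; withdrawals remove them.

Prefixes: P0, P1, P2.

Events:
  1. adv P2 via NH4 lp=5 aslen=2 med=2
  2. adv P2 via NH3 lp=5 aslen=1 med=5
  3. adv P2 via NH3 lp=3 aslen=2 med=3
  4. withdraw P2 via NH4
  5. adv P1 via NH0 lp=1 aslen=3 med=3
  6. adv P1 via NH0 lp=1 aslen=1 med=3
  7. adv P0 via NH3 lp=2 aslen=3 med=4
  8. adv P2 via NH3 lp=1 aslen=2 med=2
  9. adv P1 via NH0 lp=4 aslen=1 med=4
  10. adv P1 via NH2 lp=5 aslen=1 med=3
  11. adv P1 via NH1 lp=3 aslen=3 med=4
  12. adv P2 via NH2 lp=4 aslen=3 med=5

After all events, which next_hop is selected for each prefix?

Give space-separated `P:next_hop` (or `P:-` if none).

Op 1: best P0=- P1=- P2=NH4
Op 2: best P0=- P1=- P2=NH3
Op 3: best P0=- P1=- P2=NH4
Op 4: best P0=- P1=- P2=NH3
Op 5: best P0=- P1=NH0 P2=NH3
Op 6: best P0=- P1=NH0 P2=NH3
Op 7: best P0=NH3 P1=NH0 P2=NH3
Op 8: best P0=NH3 P1=NH0 P2=NH3
Op 9: best P0=NH3 P1=NH0 P2=NH3
Op 10: best P0=NH3 P1=NH2 P2=NH3
Op 11: best P0=NH3 P1=NH2 P2=NH3
Op 12: best P0=NH3 P1=NH2 P2=NH2

Answer: P0:NH3 P1:NH2 P2:NH2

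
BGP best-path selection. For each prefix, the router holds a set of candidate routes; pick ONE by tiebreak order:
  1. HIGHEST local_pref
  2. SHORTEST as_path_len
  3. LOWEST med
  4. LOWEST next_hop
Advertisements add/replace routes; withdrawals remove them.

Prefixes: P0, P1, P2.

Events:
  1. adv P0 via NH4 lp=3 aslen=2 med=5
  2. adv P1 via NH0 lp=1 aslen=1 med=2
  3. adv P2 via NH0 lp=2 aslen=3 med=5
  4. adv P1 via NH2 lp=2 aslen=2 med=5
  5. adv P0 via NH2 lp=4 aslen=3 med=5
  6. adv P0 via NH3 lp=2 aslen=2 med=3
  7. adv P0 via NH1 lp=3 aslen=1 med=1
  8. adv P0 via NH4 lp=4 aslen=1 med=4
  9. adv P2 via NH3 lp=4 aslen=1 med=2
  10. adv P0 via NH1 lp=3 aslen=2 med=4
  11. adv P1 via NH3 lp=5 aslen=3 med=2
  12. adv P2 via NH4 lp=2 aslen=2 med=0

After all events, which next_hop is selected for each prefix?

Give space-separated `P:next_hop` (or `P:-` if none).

Op 1: best P0=NH4 P1=- P2=-
Op 2: best P0=NH4 P1=NH0 P2=-
Op 3: best P0=NH4 P1=NH0 P2=NH0
Op 4: best P0=NH4 P1=NH2 P2=NH0
Op 5: best P0=NH2 P1=NH2 P2=NH0
Op 6: best P0=NH2 P1=NH2 P2=NH0
Op 7: best P0=NH2 P1=NH2 P2=NH0
Op 8: best P0=NH4 P1=NH2 P2=NH0
Op 9: best P0=NH4 P1=NH2 P2=NH3
Op 10: best P0=NH4 P1=NH2 P2=NH3
Op 11: best P0=NH4 P1=NH3 P2=NH3
Op 12: best P0=NH4 P1=NH3 P2=NH3

Answer: P0:NH4 P1:NH3 P2:NH3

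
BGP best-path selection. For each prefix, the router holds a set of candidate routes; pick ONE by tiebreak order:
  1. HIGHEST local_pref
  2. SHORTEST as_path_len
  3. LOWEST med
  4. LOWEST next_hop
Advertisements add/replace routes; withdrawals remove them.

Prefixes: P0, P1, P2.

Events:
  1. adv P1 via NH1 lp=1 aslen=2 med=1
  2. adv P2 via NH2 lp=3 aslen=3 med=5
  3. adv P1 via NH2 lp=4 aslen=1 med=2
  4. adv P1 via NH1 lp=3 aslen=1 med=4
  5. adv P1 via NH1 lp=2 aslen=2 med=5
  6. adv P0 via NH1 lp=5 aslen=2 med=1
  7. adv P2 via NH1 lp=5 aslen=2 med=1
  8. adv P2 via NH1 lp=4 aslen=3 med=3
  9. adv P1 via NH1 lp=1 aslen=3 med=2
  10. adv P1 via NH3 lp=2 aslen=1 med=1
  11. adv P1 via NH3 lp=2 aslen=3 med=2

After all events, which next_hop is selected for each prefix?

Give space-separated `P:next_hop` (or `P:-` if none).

Answer: P0:NH1 P1:NH2 P2:NH1

Derivation:
Op 1: best P0=- P1=NH1 P2=-
Op 2: best P0=- P1=NH1 P2=NH2
Op 3: best P0=- P1=NH2 P2=NH2
Op 4: best P0=- P1=NH2 P2=NH2
Op 5: best P0=- P1=NH2 P2=NH2
Op 6: best P0=NH1 P1=NH2 P2=NH2
Op 7: best P0=NH1 P1=NH2 P2=NH1
Op 8: best P0=NH1 P1=NH2 P2=NH1
Op 9: best P0=NH1 P1=NH2 P2=NH1
Op 10: best P0=NH1 P1=NH2 P2=NH1
Op 11: best P0=NH1 P1=NH2 P2=NH1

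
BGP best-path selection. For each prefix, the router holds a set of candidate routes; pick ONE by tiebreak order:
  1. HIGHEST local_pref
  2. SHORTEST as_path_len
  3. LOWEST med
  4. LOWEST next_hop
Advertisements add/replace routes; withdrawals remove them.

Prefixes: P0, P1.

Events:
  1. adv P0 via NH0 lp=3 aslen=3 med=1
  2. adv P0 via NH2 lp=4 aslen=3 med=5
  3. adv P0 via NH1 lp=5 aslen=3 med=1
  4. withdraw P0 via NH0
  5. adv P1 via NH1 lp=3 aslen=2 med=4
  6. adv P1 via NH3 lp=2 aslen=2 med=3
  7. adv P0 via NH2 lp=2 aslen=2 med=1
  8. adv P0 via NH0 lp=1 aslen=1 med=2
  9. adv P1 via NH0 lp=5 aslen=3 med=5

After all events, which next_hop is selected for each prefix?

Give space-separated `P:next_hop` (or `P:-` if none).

Answer: P0:NH1 P1:NH0

Derivation:
Op 1: best P0=NH0 P1=-
Op 2: best P0=NH2 P1=-
Op 3: best P0=NH1 P1=-
Op 4: best P0=NH1 P1=-
Op 5: best P0=NH1 P1=NH1
Op 6: best P0=NH1 P1=NH1
Op 7: best P0=NH1 P1=NH1
Op 8: best P0=NH1 P1=NH1
Op 9: best P0=NH1 P1=NH0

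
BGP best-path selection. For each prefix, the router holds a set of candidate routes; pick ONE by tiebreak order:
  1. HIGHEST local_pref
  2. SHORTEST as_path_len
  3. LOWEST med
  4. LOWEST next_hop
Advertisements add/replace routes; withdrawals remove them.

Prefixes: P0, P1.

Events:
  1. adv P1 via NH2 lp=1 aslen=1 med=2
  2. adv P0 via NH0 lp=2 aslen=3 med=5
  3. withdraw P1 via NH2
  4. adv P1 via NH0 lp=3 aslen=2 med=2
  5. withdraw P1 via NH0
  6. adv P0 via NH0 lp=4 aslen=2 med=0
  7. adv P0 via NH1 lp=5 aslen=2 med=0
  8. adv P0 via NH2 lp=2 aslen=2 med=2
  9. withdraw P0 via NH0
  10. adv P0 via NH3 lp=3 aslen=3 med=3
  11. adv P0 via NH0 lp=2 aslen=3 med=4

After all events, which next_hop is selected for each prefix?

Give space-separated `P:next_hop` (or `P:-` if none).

Answer: P0:NH1 P1:-

Derivation:
Op 1: best P0=- P1=NH2
Op 2: best P0=NH0 P1=NH2
Op 3: best P0=NH0 P1=-
Op 4: best P0=NH0 P1=NH0
Op 5: best P0=NH0 P1=-
Op 6: best P0=NH0 P1=-
Op 7: best P0=NH1 P1=-
Op 8: best P0=NH1 P1=-
Op 9: best P0=NH1 P1=-
Op 10: best P0=NH1 P1=-
Op 11: best P0=NH1 P1=-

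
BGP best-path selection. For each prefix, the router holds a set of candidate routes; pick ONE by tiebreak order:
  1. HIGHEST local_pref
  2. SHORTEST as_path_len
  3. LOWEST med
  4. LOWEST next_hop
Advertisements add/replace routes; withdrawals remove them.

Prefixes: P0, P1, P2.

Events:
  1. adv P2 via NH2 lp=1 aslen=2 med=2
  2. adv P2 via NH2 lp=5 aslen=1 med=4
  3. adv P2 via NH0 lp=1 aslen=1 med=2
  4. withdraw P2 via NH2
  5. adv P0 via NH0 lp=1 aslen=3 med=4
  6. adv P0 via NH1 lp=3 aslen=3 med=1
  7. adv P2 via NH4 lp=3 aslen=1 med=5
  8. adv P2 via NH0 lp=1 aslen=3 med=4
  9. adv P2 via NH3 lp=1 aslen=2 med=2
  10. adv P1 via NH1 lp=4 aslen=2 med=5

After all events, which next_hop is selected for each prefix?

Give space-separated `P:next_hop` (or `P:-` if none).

Answer: P0:NH1 P1:NH1 P2:NH4

Derivation:
Op 1: best P0=- P1=- P2=NH2
Op 2: best P0=- P1=- P2=NH2
Op 3: best P0=- P1=- P2=NH2
Op 4: best P0=- P1=- P2=NH0
Op 5: best P0=NH0 P1=- P2=NH0
Op 6: best P0=NH1 P1=- P2=NH0
Op 7: best P0=NH1 P1=- P2=NH4
Op 8: best P0=NH1 P1=- P2=NH4
Op 9: best P0=NH1 P1=- P2=NH4
Op 10: best P0=NH1 P1=NH1 P2=NH4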